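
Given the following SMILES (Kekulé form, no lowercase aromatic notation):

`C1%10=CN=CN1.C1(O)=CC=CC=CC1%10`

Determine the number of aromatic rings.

1

The SMILES encodes a five-membered ring with nitrogens at positions 1 and 3 (one bearing H, one in a C=N bond) and two double bonds; a seven-membered carbon ring with three C=C double bonds and one sp³ carbon.
The 5-membered ring with two nitrogens (one N–H, one =N–) is planar and fully conjugated; 2 ring double bonds (4 π electrons) plus a heteroatom lone pair (2) give 6 π electrons. Since 6 = 4n+2 (n=1), it is aromatic (imidazole).
The 7-membered ring has one sp³ carbon, so it is not fully conjugated — not aromatic (cycloheptatriene).
1 of the 2 rings is aromatic. Total: 1.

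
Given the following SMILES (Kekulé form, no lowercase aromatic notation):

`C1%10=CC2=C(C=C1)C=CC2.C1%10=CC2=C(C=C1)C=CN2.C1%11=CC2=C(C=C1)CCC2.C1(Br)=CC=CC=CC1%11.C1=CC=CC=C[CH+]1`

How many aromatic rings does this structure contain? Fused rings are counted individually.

The SMILES encodes a six-membered carbon ring with three alternating C=C double bonds, fused to a five-membered carbon ring containing one C=C double bond and one sp³ carbon; a six-membered carbon ring with three alternating C=C double bonds, fused to a five-membered ring containing one N–H nitrogen and two C=C double bonds; a six-membered carbon ring with three alternating C=C double bonds, fused to a saturated five-membered carbon ring; a seven-membered carbon ring with three C=C double bonds and one sp³ carbon; a seven-membered all-carbon ring bearing a positive charge on one carbon, with three C=C double bonds.
The 6-membered ring is planar and fully conjugated; 3 ring double bonds give 6 π electrons. 6 = 4(1)+2, so it is aromatic (benzene ring).
The 5-membered ring has one sp³ carbon, so it is not fully conjugated — not aromatic (cyclopentene ring).
The fused 6/5-membered bicyclic (with one N–H) is a single π system with 9 sp² atoms and 10 π electrons from ring double bonds plus a heteroatom lone pair. 10 = 4(2)+2, so the system is aromatic and both rings count as aromatic (indole).
The second 6-membered ring has a continuous p-orbital overlap around the ring; 3 ring double bonds give 6 π electrons. 6 = 4(1)+2, so it is aromatic (benzene ring).
The second 5-membered ring has three sp³ carbons, so it is not fully conjugated — not aromatic (cyclopentane ring).
The 7-membered ring has one sp³ carbon, so it is not fully conjugated — not aromatic (cycloheptatriene).
The second 7-membered ring is planar and fully conjugated; 3 ring double bonds (6 π electrons) plus the carbocation's empty p orbital (0, but keeps the ring conjugated) give 6 π electrons. Since 6 = 4n+2 (n=1), it is aromatic (tropylium cation).
5 of the 8 rings are aromatic. Total: 5.

5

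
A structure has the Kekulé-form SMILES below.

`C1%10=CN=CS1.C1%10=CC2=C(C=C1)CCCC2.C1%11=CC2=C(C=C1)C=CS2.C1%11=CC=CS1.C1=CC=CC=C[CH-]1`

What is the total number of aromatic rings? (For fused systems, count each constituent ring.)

5

The SMILES encodes a five-membered ring with a sulfur at position 1 and a nitrogen at position 3 (in a C=N bond), with two double bonds; a six-membered carbon ring with three alternating C=C double bonds, fused to a saturated six-membered carbon ring; a six-membered carbon ring with three alternating C=C double bonds, fused to a five-membered ring containing one sulfur and two C=C double bonds; a five-membered ring of four carbons and one sulfur, with two C=C double bonds; a seven-membered all-carbon ring bearing a negative charge on one carbon, with three C=C double bonds.
The 5-membered ring with one sulfur and one =N– is fully conjugated (every ring atom contributes a p orbital); 2 ring double bonds (4 π electrons) plus a heteroatom lone pair (2) give 6 π electrons. Since 6 = 4n+2 (n=1), it is aromatic (thiazole).
The 6-membered ring is planar and fully conjugated; 3 ring double bonds give 6 π electrons. Since 6 = 4n+2 (n=1), it is aromatic (benzene ring).
The second 6-membered ring has four sp³ carbons, so it is not fully conjugated — not aromatic (cyclohexane ring).
The fused 6/5-membered bicyclic (with one sulfur) is a single π system with 9 sp² atoms and 10 π electrons from ring double bonds plus a heteroatom lone pair. 10 = 4(2)+2, so the system is aromatic and both rings count as aromatic (benzothiophene).
The 5-membered ring with one sulfur is fully conjugated (every ring atom contributes a p orbital); 2 ring double bonds (4 π electrons) plus a heteroatom lone pair (2) give 6 π electrons. That satisfies 4n+2 with n=1, so it is aromatic (thiophene).
The 7-membered ring has only sp² ring atoms; a planar conformation would have a fully conjugated π system of 8 electrons. But 8 = 4(2), which is 4n not 4n+2, so it is not aromatic (cycloheptatrienyl anion).
5 of the 7 rings are aromatic. Total: 5.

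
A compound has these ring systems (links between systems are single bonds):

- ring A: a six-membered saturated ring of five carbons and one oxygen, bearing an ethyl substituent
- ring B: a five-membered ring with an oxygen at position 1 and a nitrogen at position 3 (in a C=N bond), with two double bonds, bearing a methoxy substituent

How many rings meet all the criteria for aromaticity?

1

Ring A has only sp³ atoms, so it is not fully conjugated — not aromatic (tetrahydropyran).
Ring B has a continuous p-orbital overlap around the ring; 2 ring double bonds (4 π electrons) plus a heteroatom lone pair (2) give 6 π electrons. 6 = 4(1)+2, so ring B is aromatic (oxazole).
Aromatic: B. Total: 1.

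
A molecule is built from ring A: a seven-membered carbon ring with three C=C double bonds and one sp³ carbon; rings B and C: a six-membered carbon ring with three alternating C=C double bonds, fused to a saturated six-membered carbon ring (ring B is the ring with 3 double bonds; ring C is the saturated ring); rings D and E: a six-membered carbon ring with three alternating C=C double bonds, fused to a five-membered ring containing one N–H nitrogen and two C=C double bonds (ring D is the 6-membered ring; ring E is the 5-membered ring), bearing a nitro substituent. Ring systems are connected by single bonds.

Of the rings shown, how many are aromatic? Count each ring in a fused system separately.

3

Ring A has one sp³ carbon, so it is not fully conjugated — not aromatic (cycloheptatriene).
Ring B has a continuous p-orbital overlap around the ring; 3 ring double bonds give 6 π electrons. That satisfies 4n+2 with n=1, so ring B is aromatic (benzene ring).
Ring C has four sp³ carbons, so it is not fully conjugated — not aromatic (cyclohexane ring).
Rings D and E form a fused bicyclic system (with one N–H) with 9 sp² atoms and 10 π electrons from ring double bonds plus a heteroatom lone pair. 10 = 4(2)+2, so the system is aromatic and both rings count as aromatic (indole).
Aromatic: B, D, E. Total: 3.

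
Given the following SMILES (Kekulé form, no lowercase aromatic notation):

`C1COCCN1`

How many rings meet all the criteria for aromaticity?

0

The SMILES encodes a six-membered saturated ring with an oxygen and an N–H nitrogen at positions 1 and 4.
The 6-membered ring with one oxygen and one N–H (1,4) has only sp³ atoms, so it is not fully conjugated — not aromatic (morpholine).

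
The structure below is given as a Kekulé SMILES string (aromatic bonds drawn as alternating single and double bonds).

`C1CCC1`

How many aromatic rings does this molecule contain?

The SMILES encodes a four-membered saturated carbon ring.
The 4-membered ring has only sp³ atoms, so it is not fully conjugated — not aromatic (cyclobutane).

0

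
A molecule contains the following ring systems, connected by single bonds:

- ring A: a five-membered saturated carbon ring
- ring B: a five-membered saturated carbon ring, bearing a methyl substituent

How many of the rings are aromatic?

Ring A has only sp³ atoms, so it is not fully conjugated — not aromatic (cyclopentane).
Ring B has only sp³ atoms, so it is not fully conjugated — not aromatic (cyclopentane).
No ring is aromatic. Total: 0.

0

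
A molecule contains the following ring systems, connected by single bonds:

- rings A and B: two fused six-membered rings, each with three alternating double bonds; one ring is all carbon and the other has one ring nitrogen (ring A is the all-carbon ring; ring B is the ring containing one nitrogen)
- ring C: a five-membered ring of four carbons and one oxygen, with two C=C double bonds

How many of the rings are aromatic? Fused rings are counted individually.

Rings A and B form a fused bicyclic system (with one nitrogen) with 10 sp² atoms and 10 π electrons from ring double bonds. 10 = 4(2)+2, so the system is aromatic and both rings count as aromatic (quinoline).
Ring C is fully conjugated (every ring atom contributes a p orbital); 2 ring double bonds (4 π electrons) plus a heteroatom lone pair (2) give 6 π electrons. Since 6 = 4n+2 (n=1), ring C is aromatic (furan).
Aromatic: A, B, C. Total: 3.

3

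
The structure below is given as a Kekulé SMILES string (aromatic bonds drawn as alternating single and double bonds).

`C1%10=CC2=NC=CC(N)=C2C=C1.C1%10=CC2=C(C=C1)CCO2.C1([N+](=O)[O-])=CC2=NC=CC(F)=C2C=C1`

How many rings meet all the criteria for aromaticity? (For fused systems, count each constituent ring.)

The SMILES encodes two fused six-membered rings, each with three alternating double bonds; one ring is all carbon and the other has one ring nitrogen; a six-membered carbon ring with three alternating C=C double bonds, fused to a five-membered ring containing one oxygen and two sp³ carbons; two fused six-membered rings, each with three alternating double bonds; one ring is all carbon and the other has one ring nitrogen.
The fused 6/6-membered bicyclic (with one nitrogen) is a single π system with 10 sp² atoms and 10 π electrons from ring double bonds. 10 = 4(2)+2, so the system is aromatic and both rings count as aromatic (quinoline).
The 6-membered ring is planar and fully conjugated; 3 ring double bonds give 6 π electrons. 6 = 4(1)+2, so it is aromatic (benzene ring).
The 5-membered ring with one oxygen has two sp³ carbons, so it is not fully conjugated — not aromatic (oxolane ring).
The fused 6/6-membered bicyclic (with one nitrogen) is a single π system with 10 sp² atoms and 10 π electrons from ring double bonds. 10 = 4(2)+2, so the system is aromatic and both rings count as aromatic (quinoline).
5 of the 6 rings are aromatic. Total: 5.

5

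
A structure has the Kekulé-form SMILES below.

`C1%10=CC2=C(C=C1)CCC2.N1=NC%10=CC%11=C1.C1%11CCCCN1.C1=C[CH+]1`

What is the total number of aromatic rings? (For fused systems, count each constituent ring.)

3

The SMILES encodes a six-membered carbon ring with three alternating C=C double bonds, fused to a saturated five-membered carbon ring; a six-membered ring with two adjacent nitrogens and three alternating double bonds; a six-membered saturated ring of five carbons and one N–H nitrogen; a three-membered all-carbon ring bearing a positive charge on one carbon, with one C=C double bond.
The 6-membered ring is planar and fully conjugated; 3 ring double bonds give 6 π electrons. 6 = 4(1)+2, so it is aromatic (benzene ring).
The 5-membered ring has three sp³ carbons, so it is not fully conjugated — not aromatic (cyclopentane ring).
The 6-membered ring with two nitrogens (1,2) is planar and fully conjugated; 3 ring double bonds give 6 π electrons. Since 6 = 4n+2 (n=1), it is aromatic (pyridazine).
The 6-membered ring with one N–H has only sp³ atoms, so it is not fully conjugated — not aromatic (piperidine).
The 3-membered ring has a continuous p-orbital overlap around the ring; 1 ring double bond (2 π electrons) plus the carbocation's empty p orbital (0, but keeps the ring conjugated) give 2 π electrons. 2 = 4(0)+2, so it is aromatic (cyclopropenyl cation).
3 of the 5 rings are aromatic. Total: 3.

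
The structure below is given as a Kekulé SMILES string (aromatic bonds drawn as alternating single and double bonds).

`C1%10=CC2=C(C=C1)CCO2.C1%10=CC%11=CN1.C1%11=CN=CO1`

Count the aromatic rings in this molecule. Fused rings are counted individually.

The SMILES encodes a six-membered carbon ring with three alternating C=C double bonds, fused to a five-membered ring containing one oxygen and two sp³ carbons; a five-membered ring of four carbons and one nitrogen bearing a hydrogen, with two C=C double bonds; a five-membered ring with an oxygen at position 1 and a nitrogen at position 3 (in a C=N bond), with two double bonds.
The 6-membered ring is planar and fully conjugated; 3 ring double bonds give 6 π electrons. 6 = 4(1)+2, so it is aromatic (benzene ring).
The 5-membered ring with one oxygen has two sp³ carbons, so it is not fully conjugated — not aromatic (oxolane ring).
The 5-membered ring with one N–H has a continuous p-orbital overlap around the ring; 2 ring double bonds (4 π electrons) plus a heteroatom lone pair (2) give 6 π electrons. 6 = 4(1)+2, so it is aromatic (pyrrole).
The 5-membered ring with one oxygen and one =N– has a continuous p-orbital overlap around the ring; 2 ring double bonds (4 π electrons) plus a heteroatom lone pair (2) give 6 π electrons. That satisfies 4n+2 with n=1, so it is aromatic (oxazole).
3 of the 4 rings are aromatic. Total: 3.

3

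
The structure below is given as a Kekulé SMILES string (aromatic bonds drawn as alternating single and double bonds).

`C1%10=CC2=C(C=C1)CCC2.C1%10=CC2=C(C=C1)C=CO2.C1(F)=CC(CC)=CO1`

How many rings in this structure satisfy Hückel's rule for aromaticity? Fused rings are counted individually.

The SMILES encodes a six-membered carbon ring with three alternating C=C double bonds, fused to a saturated five-membered carbon ring; a six-membered carbon ring with three alternating C=C double bonds, fused to a five-membered ring containing one oxygen and two C=C double bonds; a five-membered ring of four carbons and one oxygen, with two C=C double bonds.
The 6-membered ring has a continuous p-orbital overlap around the ring; 3 ring double bonds give 6 π electrons. 6 = 4(1)+2, so it is aromatic (benzene ring).
The 5-membered ring has three sp³ carbons, so it is not fully conjugated — not aromatic (cyclopentane ring).
The fused 6/5-membered bicyclic (with one oxygen) is a single π system with 9 sp² atoms and 10 π electrons from ring double bonds plus a heteroatom lone pair. 10 = 4(2)+2, so the system is aromatic and both rings count as aromatic (benzofuran).
The 5-membered ring with one oxygen is planar and fully conjugated; 2 ring double bonds (4 π electrons) plus a heteroatom lone pair (2) give 6 π electrons. Since 6 = 4n+2 (n=1), it is aromatic (furan).
4 of the 5 rings are aromatic. Total: 4.

4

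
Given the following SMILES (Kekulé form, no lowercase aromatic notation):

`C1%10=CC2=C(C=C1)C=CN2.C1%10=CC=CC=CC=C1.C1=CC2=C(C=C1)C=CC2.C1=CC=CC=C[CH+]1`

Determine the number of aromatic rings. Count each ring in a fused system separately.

The SMILES encodes a six-membered carbon ring with three alternating C=C double bonds, fused to a five-membered ring containing one N–H nitrogen and two C=C double bonds; an eight-membered carbon ring with four alternating C=C double bonds; a six-membered carbon ring with three alternating C=C double bonds, fused to a five-membered carbon ring containing one C=C double bond and one sp³ carbon; a seven-membered all-carbon ring bearing a positive charge on one carbon, with three C=C double bonds.
The fused 6/5-membered bicyclic (with one N–H) is a single π system with 9 sp² atoms and 10 π electrons from ring double bonds plus a heteroatom lone pair. 10 = 4(2)+2, so the system is aromatic and both rings count as aromatic (indole).
The 8-membered ring has only sp² ring atoms; a planar conformation would have a fully conjugated π system of 8 electrons. But 8 = 4(2), which is 4n not 4n+2, so it is not aromatic (cyclooctatetraene) — cyclooctatetraene distorts into a non-planar tub to avoid antiaromaticity.
The 6-membered ring has a continuous p-orbital overlap around the ring; 3 ring double bonds give 6 π electrons. Since 6 = 4n+2 (n=1), it is aromatic (benzene ring).
The 5-membered ring has one sp³ carbon, so it is not fully conjugated — not aromatic (cyclopentene ring).
The 7-membered ring is fully conjugated (every ring atom contributes a p orbital); 3 ring double bonds (6 π electrons) plus the carbocation's empty p orbital (0, but keeps the ring conjugated) give 6 π electrons. 6 = 4(1)+2, so it is aromatic (tropylium cation).
4 of the 6 rings are aromatic. Total: 4.

4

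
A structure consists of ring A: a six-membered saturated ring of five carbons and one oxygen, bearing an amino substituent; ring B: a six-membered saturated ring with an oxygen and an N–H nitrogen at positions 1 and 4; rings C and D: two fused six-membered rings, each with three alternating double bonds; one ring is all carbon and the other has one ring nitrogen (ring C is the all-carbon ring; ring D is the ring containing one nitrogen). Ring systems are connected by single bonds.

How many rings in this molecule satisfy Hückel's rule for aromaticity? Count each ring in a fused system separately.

2

Ring A has only sp³ atoms, so it is not fully conjugated — not aromatic (tetrahydropyran).
Ring B has only sp³ atoms, so it is not fully conjugated — not aromatic (morpholine).
Rings C and D form a fused bicyclic system (with one nitrogen) with 10 sp² atoms and 10 π electrons from ring double bonds. 10 = 4(2)+2, so the system is aromatic and both rings count as aromatic (quinoline).
Aromatic: C, D. Total: 2.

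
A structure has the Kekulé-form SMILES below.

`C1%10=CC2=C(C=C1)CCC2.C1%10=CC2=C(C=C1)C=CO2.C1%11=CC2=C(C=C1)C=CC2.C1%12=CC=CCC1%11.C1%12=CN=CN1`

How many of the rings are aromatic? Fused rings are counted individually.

The SMILES encodes a six-membered carbon ring with three alternating C=C double bonds, fused to a saturated five-membered carbon ring; a six-membered carbon ring with three alternating C=C double bonds, fused to a five-membered ring containing one oxygen and two C=C double bonds; a six-membered carbon ring with three alternating C=C double bonds, fused to a five-membered carbon ring containing one C=C double bond and one sp³ carbon; a six-membered carbon ring with two conjugated C=C double bonds and two sp³ carbons; a five-membered ring with nitrogens at positions 1 and 3 (one bearing H, one in a C=N bond) and two double bonds.
The 6-membered ring has a continuous p-orbital overlap around the ring; 3 ring double bonds give 6 π electrons. Since 6 = 4n+2 (n=1), it is aromatic (benzene ring).
The 5-membered ring has three sp³ carbons, so it is not fully conjugated — not aromatic (cyclopentane ring).
The fused 6/5-membered bicyclic (with one oxygen) is a single π system with 9 sp² atoms and 10 π electrons from ring double bonds plus a heteroatom lone pair. 10 = 4(2)+2, so the system is aromatic and both rings count as aromatic (benzofuran).
The second 6-membered ring is planar and fully conjugated; 3 ring double bonds give 6 π electrons. 6 = 4(1)+2, so it is aromatic (benzene ring).
The second 5-membered ring has one sp³ carbon, so it is not fully conjugated — not aromatic (cyclopentene ring).
The third 6-membered ring has two sp³ carbons, so it is not fully conjugated — not aromatic (1,3-cyclohexadiene).
The 5-membered ring with two nitrogens (one N–H, one =N–) is fully conjugated (every ring atom contributes a p orbital); 2 ring double bonds (4 π electrons) plus a heteroatom lone pair (2) give 6 π electrons. Since 6 = 4n+2 (n=1), it is aromatic (imidazole).
5 of the 8 rings are aromatic. Total: 5.

5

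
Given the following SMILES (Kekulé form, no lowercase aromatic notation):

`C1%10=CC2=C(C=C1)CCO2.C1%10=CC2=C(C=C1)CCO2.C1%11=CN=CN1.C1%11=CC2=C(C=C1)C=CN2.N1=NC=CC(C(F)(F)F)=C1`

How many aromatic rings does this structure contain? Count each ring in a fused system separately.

6

The SMILES encodes a six-membered carbon ring with three alternating C=C double bonds, fused to a five-membered ring containing one oxygen and two sp³ carbons; a six-membered carbon ring with three alternating C=C double bonds, fused to a five-membered ring containing one oxygen and two sp³ carbons; a five-membered ring with nitrogens at positions 1 and 3 (one bearing H, one in a C=N bond) and two double bonds; a six-membered carbon ring with three alternating C=C double bonds, fused to a five-membered ring containing one N–H nitrogen and two C=C double bonds; a six-membered ring with two adjacent nitrogens and three alternating double bonds.
The 6-membered ring is planar and fully conjugated; 3 ring double bonds give 6 π electrons. Since 6 = 4n+2 (n=1), it is aromatic (benzene ring).
The 5-membered ring with one oxygen has two sp³ carbons, so it is not fully conjugated — not aromatic (oxolane ring).
The second 6-membered ring has a continuous p-orbital overlap around the ring; 3 ring double bonds give 6 π electrons. That satisfies 4n+2 with n=1, so it is aromatic (benzene ring).
The second 5-membered ring with one oxygen has two sp³ carbons, so it is not fully conjugated — not aromatic (oxolane ring).
The 5-membered ring with two nitrogens (one N–H, one =N–) is planar and fully conjugated; 2 ring double bonds (4 π electrons) plus a heteroatom lone pair (2) give 6 π electrons. That satisfies 4n+2 with n=1, so it is aromatic (imidazole).
The fused 6/5-membered bicyclic (with one N–H) is a single π system with 9 sp² atoms and 10 π electrons from ring double bonds plus a heteroatom lone pair. 10 = 4(2)+2, so the system is aromatic and both rings count as aromatic (indole).
The 6-membered ring with two nitrogens (1,2) is fully conjugated (every ring atom contributes a p orbital); 3 ring double bonds give 6 π electrons. Since 6 = 4n+2 (n=1), it is aromatic (pyridazine).
6 of the 8 rings are aromatic. Total: 6.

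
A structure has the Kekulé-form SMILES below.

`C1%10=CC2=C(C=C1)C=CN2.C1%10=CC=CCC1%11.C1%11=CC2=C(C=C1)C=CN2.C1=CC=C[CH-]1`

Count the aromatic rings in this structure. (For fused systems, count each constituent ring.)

The SMILES encodes a six-membered carbon ring with three alternating C=C double bonds, fused to a five-membered ring containing one N–H nitrogen and two C=C double bonds; a six-membered carbon ring with two conjugated C=C double bonds and two sp³ carbons; a six-membered carbon ring with three alternating C=C double bonds, fused to a five-membered ring containing one N–H nitrogen and two C=C double bonds; a five-membered all-carbon ring bearing a negative charge on one carbon, with two C=C double bonds.
The fused 6/5-membered bicyclic (with one N–H) is a single π system with 9 sp² atoms and 10 π electrons from ring double bonds plus a heteroatom lone pair. 10 = 4(2)+2, so the system is aromatic and both rings count as aromatic (indole).
The 6-membered ring has two sp³ carbons, so it is not fully conjugated — not aromatic (1,3-cyclohexadiene).
The fused 6/5-membered bicyclic (with one N–H) is a single π system with 9 sp² atoms and 10 π electrons from ring double bonds plus a heteroatom lone pair. 10 = 4(2)+2, so the system is aromatic and both rings count as aromatic (indole).
The 5-membered ring is fully conjugated (every ring atom contributes a p orbital); 2 ring double bonds (4 π electrons) plus the carbanion lone pair (2) give 6 π electrons. Since 6 = 4n+2 (n=1), it is aromatic (cyclopentadienyl anion).
5 of the 6 rings are aromatic. Total: 5.

5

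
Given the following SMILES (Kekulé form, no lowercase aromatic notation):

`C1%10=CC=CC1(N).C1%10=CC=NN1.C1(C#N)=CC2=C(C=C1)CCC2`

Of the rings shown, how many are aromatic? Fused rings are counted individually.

The SMILES encodes a five-membered carbon ring with two conjugated C=C double bonds and one sp³ carbon; a five-membered ring with two adjacent nitrogens (one bearing H, one in a double bond) and two double bonds; a six-membered carbon ring with three alternating C=C double bonds, fused to a saturated five-membered carbon ring.
The 5-membered ring has one sp³ carbon, so it is not fully conjugated — not aromatic (cyclopentadiene).
The 5-membered ring with two adjacent nitrogens (one N–H, one =N–) has a continuous p-orbital overlap around the ring; 2 ring double bonds (4 π electrons) plus a heteroatom lone pair (2) give 6 π electrons. 6 = 4(1)+2, so it is aromatic (pyrazole).
The 6-membered ring is planar and fully conjugated; 3 ring double bonds give 6 π electrons. Since 6 = 4n+2 (n=1), it is aromatic (benzene ring).
The second 5-membered ring has three sp³ carbons, so it is not fully conjugated — not aromatic (cyclopentane ring).
2 of the 4 rings are aromatic. Total: 2.

2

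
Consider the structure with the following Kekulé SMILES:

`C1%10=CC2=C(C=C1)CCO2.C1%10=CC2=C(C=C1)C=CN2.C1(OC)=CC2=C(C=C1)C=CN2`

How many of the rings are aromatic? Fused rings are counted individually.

The SMILES encodes a six-membered carbon ring with three alternating C=C double bonds, fused to a five-membered ring containing one oxygen and two sp³ carbons; a six-membered carbon ring with three alternating C=C double bonds, fused to a five-membered ring containing one N–H nitrogen and two C=C double bonds; a six-membered carbon ring with three alternating C=C double bonds, fused to a five-membered ring containing one N–H nitrogen and two C=C double bonds.
The 6-membered ring is fully conjugated (every ring atom contributes a p orbital); 3 ring double bonds give 6 π electrons. That satisfies 4n+2 with n=1, so it is aromatic (benzene ring).
The 5-membered ring with one oxygen has two sp³ carbons, so it is not fully conjugated — not aromatic (oxolane ring).
The fused 6/5-membered bicyclic (with one N–H) is a single π system with 9 sp² atoms and 10 π electrons from ring double bonds plus a heteroatom lone pair. 10 = 4(2)+2, so the system is aromatic and both rings count as aromatic (indole).
The fused 6/5-membered bicyclic (with one N–H) is a single π system with 9 sp² atoms and 10 π electrons from ring double bonds plus a heteroatom lone pair. 10 = 4(2)+2, so the system is aromatic and both rings count as aromatic (indole).
5 of the 6 rings are aromatic. Total: 5.

5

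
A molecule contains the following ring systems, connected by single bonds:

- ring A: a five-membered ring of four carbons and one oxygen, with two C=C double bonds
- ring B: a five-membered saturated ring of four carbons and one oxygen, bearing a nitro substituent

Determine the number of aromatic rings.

Ring A has a continuous p-orbital overlap around the ring; 2 ring double bonds (4 π electrons) plus a heteroatom lone pair (2) give 6 π electrons. 6 = 4(1)+2, so ring A is aromatic (furan).
Ring B has only sp³ atoms, so it is not fully conjugated — not aromatic (tetrahydrofuran).
Aromatic: A. Total: 1.

1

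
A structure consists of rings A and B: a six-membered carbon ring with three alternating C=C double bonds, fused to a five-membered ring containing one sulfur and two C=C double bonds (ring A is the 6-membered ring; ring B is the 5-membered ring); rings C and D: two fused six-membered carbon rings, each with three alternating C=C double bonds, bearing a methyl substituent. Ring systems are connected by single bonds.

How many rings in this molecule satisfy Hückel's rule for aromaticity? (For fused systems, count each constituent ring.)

Rings A and B form a fused bicyclic system (with one sulfur) with 9 sp² atoms and 10 π electrons from ring double bonds plus a heteroatom lone pair. 10 = 4(2)+2, so the system is aromatic and both rings count as aromatic (benzothiophene).
Rings C and D form a fused bicyclic system with 10 sp² atoms and 10 π electrons from ring double bonds. 10 = 4(2)+2, so the system is aromatic and both rings count as aromatic (naphthalene).
Aromatic: A, B, C, D. Total: 4.

4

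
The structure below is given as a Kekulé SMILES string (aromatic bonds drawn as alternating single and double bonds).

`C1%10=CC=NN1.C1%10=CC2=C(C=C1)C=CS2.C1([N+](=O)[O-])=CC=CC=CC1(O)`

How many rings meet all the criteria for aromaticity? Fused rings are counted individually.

The SMILES encodes a five-membered ring with two adjacent nitrogens (one bearing H, one in a double bond) and two double bonds; a six-membered carbon ring with three alternating C=C double bonds, fused to a five-membered ring containing one sulfur and two C=C double bonds; a seven-membered carbon ring with three C=C double bonds and one sp³ carbon.
The 5-membered ring with two adjacent nitrogens (one N–H, one =N–) has a continuous p-orbital overlap around the ring; 2 ring double bonds (4 π electrons) plus a heteroatom lone pair (2) give 6 π electrons. 6 = 4(1)+2, so it is aromatic (pyrazole).
The fused 6/5-membered bicyclic (with one sulfur) is a single π system with 9 sp² atoms and 10 π electrons from ring double bonds plus a heteroatom lone pair. 10 = 4(2)+2, so the system is aromatic and both rings count as aromatic (benzothiophene).
The 7-membered ring has one sp³ carbon, so it is not fully conjugated — not aromatic (cycloheptatriene).
3 of the 4 rings are aromatic. Total: 3.

3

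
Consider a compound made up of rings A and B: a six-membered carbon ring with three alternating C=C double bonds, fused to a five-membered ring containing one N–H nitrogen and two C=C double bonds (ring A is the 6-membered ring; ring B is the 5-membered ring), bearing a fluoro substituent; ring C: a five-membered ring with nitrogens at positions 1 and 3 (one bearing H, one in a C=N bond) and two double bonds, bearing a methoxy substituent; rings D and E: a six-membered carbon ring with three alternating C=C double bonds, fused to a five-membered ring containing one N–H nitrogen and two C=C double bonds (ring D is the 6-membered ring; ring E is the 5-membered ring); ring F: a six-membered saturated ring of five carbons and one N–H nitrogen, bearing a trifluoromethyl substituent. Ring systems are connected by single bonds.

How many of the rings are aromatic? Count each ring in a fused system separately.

5

Rings A and B form a fused bicyclic system (with one N–H) with 9 sp² atoms and 10 π electrons from ring double bonds plus a heteroatom lone pair. 10 = 4(2)+2, so the system is aromatic and both rings count as aromatic (indole).
Ring C has a continuous p-orbital overlap around the ring; 2 ring double bonds (4 π electrons) plus a heteroatom lone pair (2) give 6 π electrons. That satisfies 4n+2 with n=1, so ring C is aromatic (imidazole).
Rings D and E form a fused bicyclic system (with one N–H) with 9 sp² atoms and 10 π electrons from ring double bonds plus a heteroatom lone pair. 10 = 4(2)+2, so the system is aromatic and both rings count as aromatic (indole).
Ring F has only sp³ atoms, so it is not fully conjugated — not aromatic (piperidine).
Aromatic: A, B, C, D, E. Total: 5.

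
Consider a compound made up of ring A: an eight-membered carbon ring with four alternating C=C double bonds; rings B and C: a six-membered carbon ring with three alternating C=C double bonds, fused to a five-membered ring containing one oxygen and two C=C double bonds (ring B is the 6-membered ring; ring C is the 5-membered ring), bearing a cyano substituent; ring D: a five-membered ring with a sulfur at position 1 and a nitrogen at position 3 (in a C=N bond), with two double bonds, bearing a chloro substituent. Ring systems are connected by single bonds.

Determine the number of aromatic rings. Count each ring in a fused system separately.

3

Ring A has only sp² ring atoms; a planar conformation would have a fully conjugated π system of 8 electrons. But 8 = 4(2), which is 4n not 4n+2, so ring A is not aromatic (cyclooctatetraene) — cyclooctatetraene distorts into a non-planar tub to avoid antiaromaticity.
Rings B and C form a fused bicyclic system (with one oxygen) with 9 sp² atoms and 10 π electrons from ring double bonds plus a heteroatom lone pair. 10 = 4(2)+2, so the system is aromatic and both rings count as aromatic (benzofuran).
Ring D is fully conjugated (every ring atom contributes a p orbital); 2 ring double bonds (4 π electrons) plus a heteroatom lone pair (2) give 6 π electrons. 6 = 4(1)+2, so ring D is aromatic (thiazole).
Aromatic: B, C, D. Total: 3.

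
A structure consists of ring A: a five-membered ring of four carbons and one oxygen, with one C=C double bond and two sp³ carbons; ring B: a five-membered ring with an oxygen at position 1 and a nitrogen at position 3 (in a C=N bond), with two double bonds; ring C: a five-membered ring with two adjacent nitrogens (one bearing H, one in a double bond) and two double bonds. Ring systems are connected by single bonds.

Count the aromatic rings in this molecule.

Ring A has two sp³ carbons, so it is not fully conjugated — not aromatic (2,3-dihydrofuran).
Ring B is planar and fully conjugated; 2 ring double bonds (4 π electrons) plus a heteroatom lone pair (2) give 6 π electrons. That satisfies 4n+2 with n=1, so ring B is aromatic (oxazole).
Ring C is fully conjugated (every ring atom contributes a p orbital); 2 ring double bonds (4 π electrons) plus a heteroatom lone pair (2) give 6 π electrons. Since 6 = 4n+2 (n=1), ring C is aromatic (pyrazole).
Aromatic: B, C. Total: 2.

2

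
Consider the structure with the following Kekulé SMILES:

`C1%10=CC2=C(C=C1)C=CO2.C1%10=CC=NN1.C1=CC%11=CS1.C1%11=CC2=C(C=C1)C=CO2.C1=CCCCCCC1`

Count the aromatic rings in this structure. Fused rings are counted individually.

6

The SMILES encodes a six-membered carbon ring with three alternating C=C double bonds, fused to a five-membered ring containing one oxygen and two C=C double bonds; a five-membered ring with two adjacent nitrogens (one bearing H, one in a double bond) and two double bonds; a five-membered ring of four carbons and one sulfur, with two C=C double bonds; a six-membered carbon ring with three alternating C=C double bonds, fused to a five-membered ring containing one oxygen and two C=C double bonds; an eight-membered carbon ring with one C=C double bond.
The fused 6/5-membered bicyclic (with one oxygen) is a single π system with 9 sp² atoms and 10 π electrons from ring double bonds plus a heteroatom lone pair. 10 = 4(2)+2, so the system is aromatic and both rings count as aromatic (benzofuran).
The 5-membered ring with two adjacent nitrogens (one N–H, one =N–) has a continuous p-orbital overlap around the ring; 2 ring double bonds (4 π electrons) plus a heteroatom lone pair (2) give 6 π electrons. Since 6 = 4n+2 (n=1), it is aromatic (pyrazole).
The 5-membered ring with one sulfur is fully conjugated (every ring atom contributes a p orbital); 2 ring double bonds (4 π electrons) plus a heteroatom lone pair (2) give 6 π electrons. 6 = 4(1)+2, so it is aromatic (thiophene).
The fused 6/5-membered bicyclic (with one oxygen) is a single π system with 9 sp² atoms and 10 π electrons from ring double bonds plus a heteroatom lone pair. 10 = 4(2)+2, so the system is aromatic and both rings count as aromatic (benzofuran).
The 8-membered ring has six sp³ carbons, so it is not fully conjugated — not aromatic (cyclooctene).
6 of the 7 rings are aromatic. Total: 6.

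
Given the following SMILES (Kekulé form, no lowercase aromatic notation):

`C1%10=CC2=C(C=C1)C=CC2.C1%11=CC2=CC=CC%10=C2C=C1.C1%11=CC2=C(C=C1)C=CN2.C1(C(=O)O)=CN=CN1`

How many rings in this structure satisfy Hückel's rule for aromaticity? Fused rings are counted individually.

6

The SMILES encodes a six-membered carbon ring with three alternating C=C double bonds, fused to a five-membered carbon ring containing one C=C double bond and one sp³ carbon; two fused six-membered carbon rings, each with three alternating C=C double bonds; a six-membered carbon ring with three alternating C=C double bonds, fused to a five-membered ring containing one N–H nitrogen and two C=C double bonds; a five-membered ring with nitrogens at positions 1 and 3 (one bearing H, one in a C=N bond) and two double bonds.
The 6-membered ring is planar and fully conjugated; 3 ring double bonds give 6 π electrons. 6 = 4(1)+2, so it is aromatic (benzene ring).
The 5-membered ring has one sp³ carbon, so it is not fully conjugated — not aromatic (cyclopentene ring).
The fused 6/6-membered bicyclic is a single π system with 10 sp² atoms and 10 π electrons from ring double bonds. 10 = 4(2)+2, so the system is aromatic and both rings count as aromatic (naphthalene).
The fused 6/5-membered bicyclic (with one N–H) is a single π system with 9 sp² atoms and 10 π electrons from ring double bonds plus a heteroatom lone pair. 10 = 4(2)+2, so the system is aromatic and both rings count as aromatic (indole).
The 5-membered ring with two nitrogens (one N–H, one =N–) is fully conjugated (every ring atom contributes a p orbital); 2 ring double bonds (4 π electrons) plus a heteroatom lone pair (2) give 6 π electrons. 6 = 4(1)+2, so it is aromatic (imidazole).
6 of the 7 rings are aromatic. Total: 6.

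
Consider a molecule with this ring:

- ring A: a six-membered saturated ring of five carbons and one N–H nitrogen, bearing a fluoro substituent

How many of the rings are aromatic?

Ring A has only sp³ atoms, so it is not fully conjugated — not aromatic (piperidine).

0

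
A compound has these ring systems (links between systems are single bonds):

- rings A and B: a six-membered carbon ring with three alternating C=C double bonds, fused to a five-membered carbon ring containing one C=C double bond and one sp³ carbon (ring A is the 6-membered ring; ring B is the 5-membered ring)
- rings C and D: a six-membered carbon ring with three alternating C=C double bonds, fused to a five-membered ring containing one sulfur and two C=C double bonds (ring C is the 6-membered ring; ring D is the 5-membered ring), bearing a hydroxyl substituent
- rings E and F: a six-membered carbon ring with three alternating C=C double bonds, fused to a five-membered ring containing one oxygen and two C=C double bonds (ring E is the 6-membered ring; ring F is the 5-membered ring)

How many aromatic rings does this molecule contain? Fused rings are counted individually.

Ring A has a continuous p-orbital overlap around the ring; 3 ring double bonds give 6 π electrons. Since 6 = 4n+2 (n=1), ring A is aromatic (benzene ring).
Ring B has one sp³ carbon, so it is not fully conjugated — not aromatic (cyclopentene ring).
Rings C and D form a fused bicyclic system (with one sulfur) with 9 sp² atoms and 10 π electrons from ring double bonds plus a heteroatom lone pair. 10 = 4(2)+2, so the system is aromatic and both rings count as aromatic (benzothiophene).
Rings E and F form a fused bicyclic system (with one oxygen) with 9 sp² atoms and 10 π electrons from ring double bonds plus a heteroatom lone pair. 10 = 4(2)+2, so the system is aromatic and both rings count as aromatic (benzofuran).
Aromatic: A, C, D, E, F. Total: 5.

5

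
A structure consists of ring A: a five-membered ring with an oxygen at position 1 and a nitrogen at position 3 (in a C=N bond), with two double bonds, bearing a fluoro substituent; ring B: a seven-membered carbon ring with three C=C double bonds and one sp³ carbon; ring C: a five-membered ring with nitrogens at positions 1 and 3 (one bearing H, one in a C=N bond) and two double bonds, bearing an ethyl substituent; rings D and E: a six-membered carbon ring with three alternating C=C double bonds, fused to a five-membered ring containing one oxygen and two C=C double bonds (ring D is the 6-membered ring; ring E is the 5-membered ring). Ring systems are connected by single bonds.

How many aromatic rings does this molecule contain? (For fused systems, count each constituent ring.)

Ring A is planar and fully conjugated; 2 ring double bonds (4 π electrons) plus a heteroatom lone pair (2) give 6 π electrons. 6 = 4(1)+2, so ring A is aromatic (oxazole).
Ring B has one sp³ carbon, so it is not fully conjugated — not aromatic (cycloheptatriene).
Ring C has a continuous p-orbital overlap around the ring; 2 ring double bonds (4 π electrons) plus a heteroatom lone pair (2) give 6 π electrons. Since 6 = 4n+2 (n=1), ring C is aromatic (imidazole).
Rings D and E form a fused bicyclic system (with one oxygen) with 9 sp² atoms and 10 π electrons from ring double bonds plus a heteroatom lone pair. 10 = 4(2)+2, so the system is aromatic and both rings count as aromatic (benzofuran).
Aromatic: A, C, D, E. Total: 4.

4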